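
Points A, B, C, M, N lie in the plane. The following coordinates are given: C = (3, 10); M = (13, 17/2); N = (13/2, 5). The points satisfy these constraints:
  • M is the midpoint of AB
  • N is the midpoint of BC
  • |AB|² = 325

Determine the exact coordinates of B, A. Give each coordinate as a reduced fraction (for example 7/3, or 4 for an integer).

1. B_x = 10  [B = 2·N−C = 2·(13/2, 5)−(3, 10)]
2. B_y = 0  [B = 2·N−C = 2·(13/2, 5)−(3, 10)]
   so B = (10, 0)
3. A_x = 16  [A = 2·M−B = 2·(13, 17/2)−(10, 0)]
4. A_y = 17  [A = 2·M−B = 2·(13, 17/2)−(10, 0)]
   so A = (16, 17)

B = (10, 0)
A = (16, 17)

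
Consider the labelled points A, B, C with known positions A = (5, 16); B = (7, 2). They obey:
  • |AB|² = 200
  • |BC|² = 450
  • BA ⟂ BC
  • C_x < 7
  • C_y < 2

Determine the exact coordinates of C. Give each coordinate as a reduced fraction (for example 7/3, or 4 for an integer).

1. C_x = -14  [[BA ⟂ BC ⇒ -2x+14y-14=0] ∩ [|C−(7, 2)|²=450]]
2. C_y = -1  [[BA ⟂ BC ⇒ -2x+14y-14=0] ∩ [|C−(7, 2)|²=450]]
   so C = (-14, -1)

C = (-14, -1)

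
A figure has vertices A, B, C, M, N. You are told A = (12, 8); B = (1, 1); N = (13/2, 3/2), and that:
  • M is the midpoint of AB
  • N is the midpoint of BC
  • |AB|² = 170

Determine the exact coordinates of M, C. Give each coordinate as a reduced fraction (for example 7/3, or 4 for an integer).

M = (13/2, 9/2)
C = (12, 2)

1. M_x = 13/2  [2·M = A+B = (12, 8)+(1, 1)]
2. M_y = 9/2  [2·M = A+B = (12, 8)+(1, 1)]
   so M = (13/2, 9/2)
3. C_x = 12  [C = 2·N−B = 2·(13/2, 3/2)−(1, 1)]
4. C_y = 2  [C = 2·N−B = 2·(13/2, 3/2)−(1, 1)]
   so C = (12, 2)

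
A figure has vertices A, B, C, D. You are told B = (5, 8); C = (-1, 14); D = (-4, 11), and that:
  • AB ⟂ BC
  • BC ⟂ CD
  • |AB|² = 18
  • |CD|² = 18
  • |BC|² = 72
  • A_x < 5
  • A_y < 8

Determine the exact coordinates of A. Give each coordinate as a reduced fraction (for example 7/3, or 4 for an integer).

A = (2, 5)

1. A_x = 2  [[AB ⟂ BC ⇒ 6x-6y+18=0] ∩ [|A−(5, 8)|²=18]]
2. A_y = 5  [[AB ⟂ BC ⇒ 6x-6y+18=0] ∩ [|A−(5, 8)|²=18]]
   so A = (2, 5)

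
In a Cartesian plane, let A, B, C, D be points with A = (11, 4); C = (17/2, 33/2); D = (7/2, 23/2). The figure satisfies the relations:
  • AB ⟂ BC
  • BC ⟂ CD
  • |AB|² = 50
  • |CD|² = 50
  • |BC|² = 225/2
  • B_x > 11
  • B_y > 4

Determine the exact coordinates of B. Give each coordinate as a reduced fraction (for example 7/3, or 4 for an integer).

B = (16, 9)

1. B_x = 16  [[BC ⟂ CD ⇒ 5x+5y-125=0] ∩ [|B−(11, 4)|²=50]]
2. B_y = 9  [[BC ⟂ CD ⇒ 5x+5y-125=0] ∩ [|B−(11, 4)|²=50]]
   so B = (16, 9)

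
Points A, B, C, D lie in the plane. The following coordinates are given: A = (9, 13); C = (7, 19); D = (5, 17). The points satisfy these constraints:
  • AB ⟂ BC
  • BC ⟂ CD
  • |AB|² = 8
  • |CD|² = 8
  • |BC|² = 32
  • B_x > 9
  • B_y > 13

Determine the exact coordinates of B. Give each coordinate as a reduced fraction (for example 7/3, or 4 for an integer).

B = (11, 15)

1. B_x = 11  [[BC ⟂ CD ⇒ 2x+2y-52=0] ∩ [|B−(9, 13)|²=8]]
2. B_y = 15  [[BC ⟂ CD ⇒ 2x+2y-52=0] ∩ [|B−(9, 13)|²=8]]
   so B = (11, 15)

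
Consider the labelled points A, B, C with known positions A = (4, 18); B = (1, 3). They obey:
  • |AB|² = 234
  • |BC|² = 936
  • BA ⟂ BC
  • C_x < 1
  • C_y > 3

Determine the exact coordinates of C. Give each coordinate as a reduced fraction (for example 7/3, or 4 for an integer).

1. C_x = -29  [[BA ⟂ BC ⇒ 3x+15y-48=0] ∩ [|C−(1, 3)|²=936]]
2. C_y = 9  [[BA ⟂ BC ⇒ 3x+15y-48=0] ∩ [|C−(1, 3)|²=936]]
   so C = (-29, 9)

C = (-29, 9)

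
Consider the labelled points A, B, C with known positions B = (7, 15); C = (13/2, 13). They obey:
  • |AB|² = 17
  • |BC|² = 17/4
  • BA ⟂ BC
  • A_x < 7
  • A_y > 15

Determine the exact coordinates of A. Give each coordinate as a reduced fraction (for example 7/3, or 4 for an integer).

1. A_x = 3  [[BA ⟂ BC ⇒ -1/2x-2y+67/2=0] ∩ [|A−(7, 15)|²=17]]
2. A_y = 16  [[BA ⟂ BC ⇒ -1/2x-2y+67/2=0] ∩ [|A−(7, 15)|²=17]]
   so A = (3, 16)

A = (3, 16)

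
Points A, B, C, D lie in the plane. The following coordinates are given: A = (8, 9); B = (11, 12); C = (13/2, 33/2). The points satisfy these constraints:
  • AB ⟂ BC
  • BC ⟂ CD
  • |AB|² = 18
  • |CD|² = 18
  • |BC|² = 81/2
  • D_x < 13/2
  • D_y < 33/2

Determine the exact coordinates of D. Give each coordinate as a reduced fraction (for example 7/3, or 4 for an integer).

D = (7/2, 27/2)

1. D_x = 7/2  [[BC ⟂ CD ⇒ -9/2x+9/2y-45=0] ∩ [|D−(13/2, 33/2)|²=18]]
2. D_y = 27/2  [[BC ⟂ CD ⇒ -9/2x+9/2y-45=0] ∩ [|D−(13/2, 33/2)|²=18]]
   so D = (7/2, 27/2)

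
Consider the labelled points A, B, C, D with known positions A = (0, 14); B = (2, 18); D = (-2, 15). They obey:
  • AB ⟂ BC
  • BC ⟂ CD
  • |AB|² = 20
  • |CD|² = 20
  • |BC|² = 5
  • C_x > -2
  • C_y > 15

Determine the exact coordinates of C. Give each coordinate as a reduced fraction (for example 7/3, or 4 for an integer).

1. C_x = 0  [[AB ⟂ BC ⇒ 2x+4y-76=0] ∩ [|C−(-2, 15)|²=20]]
2. C_y = 19  [[AB ⟂ BC ⇒ 2x+4y-76=0] ∩ [|C−(-2, 15)|²=20]]
   so C = (0, 19)

C = (0, 19)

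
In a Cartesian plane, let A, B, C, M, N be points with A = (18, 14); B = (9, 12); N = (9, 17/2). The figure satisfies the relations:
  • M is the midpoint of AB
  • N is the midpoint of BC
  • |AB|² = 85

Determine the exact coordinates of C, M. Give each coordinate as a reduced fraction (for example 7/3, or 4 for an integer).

C = (9, 5)
M = (27/2, 13)

1. M_x = 27/2  [2·M = A+B = (18, 14)+(9, 12)]
2. M_y = 13  [2·M = A+B = (18, 14)+(9, 12)]
   so M = (27/2, 13)
3. C_x = 9  [C = 2·N−B = 2·(9, 17/2)−(9, 12)]
4. C_y = 5  [C = 2·N−B = 2·(9, 17/2)−(9, 12)]
   so C = (9, 5)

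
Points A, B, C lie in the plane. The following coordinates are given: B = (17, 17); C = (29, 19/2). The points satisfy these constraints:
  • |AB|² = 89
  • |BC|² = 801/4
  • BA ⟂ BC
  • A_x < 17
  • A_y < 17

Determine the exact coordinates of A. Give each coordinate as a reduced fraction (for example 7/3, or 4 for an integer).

A = (12, 9)

1. A_x = 12  [[BA ⟂ BC ⇒ 12x-15/2y-153/2=0] ∩ [|A−(17, 17)|²=89]]
2. A_y = 9  [[BA ⟂ BC ⇒ 12x-15/2y-153/2=0] ∩ [|A−(17, 17)|²=89]]
   so A = (12, 9)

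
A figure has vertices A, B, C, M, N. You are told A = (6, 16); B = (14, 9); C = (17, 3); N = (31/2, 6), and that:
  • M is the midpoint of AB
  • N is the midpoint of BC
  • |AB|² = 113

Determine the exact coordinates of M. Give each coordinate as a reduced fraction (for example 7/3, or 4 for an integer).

M = (10, 25/2)

1. M_x = 10  [2·M = A+B = (6, 16)+(14, 9)]
2. M_y = 25/2  [2·M = A+B = (6, 16)+(14, 9)]
   so M = (10, 25/2)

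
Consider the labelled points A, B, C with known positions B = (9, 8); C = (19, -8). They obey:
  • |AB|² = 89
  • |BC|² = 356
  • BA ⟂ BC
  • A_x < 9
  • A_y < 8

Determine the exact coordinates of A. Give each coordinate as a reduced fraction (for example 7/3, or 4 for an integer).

1. A_x = 1  [[BA ⟂ BC ⇒ 10x-16y+38=0] ∩ [|A−(9, 8)|²=89]]
2. A_y = 3  [[BA ⟂ BC ⇒ 10x-16y+38=0] ∩ [|A−(9, 8)|²=89]]
   so A = (1, 3)

A = (1, 3)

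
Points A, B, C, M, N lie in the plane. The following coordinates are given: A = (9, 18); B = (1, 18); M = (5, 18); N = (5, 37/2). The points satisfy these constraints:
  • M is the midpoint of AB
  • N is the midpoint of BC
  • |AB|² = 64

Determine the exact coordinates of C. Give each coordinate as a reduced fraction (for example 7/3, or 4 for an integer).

C = (9, 19)

1. C_x = 9  [C = 2·N−B = 2·(5, 37/2)−(1, 18)]
2. C_y = 19  [C = 2·N−B = 2·(5, 37/2)−(1, 18)]
   so C = (9, 19)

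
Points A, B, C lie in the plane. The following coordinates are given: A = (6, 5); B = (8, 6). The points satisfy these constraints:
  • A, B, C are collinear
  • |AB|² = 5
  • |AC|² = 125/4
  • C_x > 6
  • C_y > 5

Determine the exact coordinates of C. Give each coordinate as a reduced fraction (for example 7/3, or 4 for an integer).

C = (11, 15/2)

1. C_x = 11  [[A, B, C are collinear ⇒ -1x+2y-4=0] ∩ [|C−(6, 5)|²=125/4]]
2. C_y = 15/2  [[A, B, C are collinear ⇒ -1x+2y-4=0] ∩ [|C−(6, 5)|²=125/4]]
   so C = (11, 15/2)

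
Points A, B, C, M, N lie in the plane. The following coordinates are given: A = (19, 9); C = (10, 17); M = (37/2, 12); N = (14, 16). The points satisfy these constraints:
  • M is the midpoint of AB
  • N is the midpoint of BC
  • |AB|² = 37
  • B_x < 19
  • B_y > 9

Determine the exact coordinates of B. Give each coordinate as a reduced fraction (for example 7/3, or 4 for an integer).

1. B_x = 18  [B = 2·M−A = 2·(37/2, 12)−(19, 9)]
2. B_y = 15  [B = 2·M−A = 2·(37/2, 12)−(19, 9)]
   so B = (18, 15)

B = (18, 15)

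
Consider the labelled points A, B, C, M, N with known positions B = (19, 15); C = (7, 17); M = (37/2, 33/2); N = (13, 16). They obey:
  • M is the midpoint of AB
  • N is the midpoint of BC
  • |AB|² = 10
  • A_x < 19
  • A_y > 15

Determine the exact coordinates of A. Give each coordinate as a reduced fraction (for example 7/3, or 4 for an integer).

A = (18, 18)

1. A_x = 18  [A = 2·M−B = 2·(37/2, 33/2)−(19, 15)]
2. A_y = 18  [A = 2·M−B = 2·(37/2, 33/2)−(19, 15)]
   so A = (18, 18)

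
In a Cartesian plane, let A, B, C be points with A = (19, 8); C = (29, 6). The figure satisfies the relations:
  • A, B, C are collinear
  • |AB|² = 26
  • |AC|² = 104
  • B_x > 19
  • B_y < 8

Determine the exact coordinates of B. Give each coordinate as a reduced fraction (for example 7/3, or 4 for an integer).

1. B_x = 24  [[A, B, C are collinear ⇒ -2x-10y+118=0] ∩ [|B−(19, 8)|²=26]]
2. B_y = 7  [[A, B, C are collinear ⇒ -2x-10y+118=0] ∩ [|B−(19, 8)|²=26]]
   so B = (24, 7)

B = (24, 7)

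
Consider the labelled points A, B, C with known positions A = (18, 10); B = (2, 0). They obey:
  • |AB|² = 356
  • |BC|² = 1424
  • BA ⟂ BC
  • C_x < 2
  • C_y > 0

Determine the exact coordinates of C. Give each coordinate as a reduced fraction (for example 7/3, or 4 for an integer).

1. C_x = -18  [[BA ⟂ BC ⇒ 16x+10y-32=0] ∩ [|C−(2, 0)|²=1424]]
2. C_y = 32  [[BA ⟂ BC ⇒ 16x+10y-32=0] ∩ [|C−(2, 0)|²=1424]]
   so C = (-18, 32)

C = (-18, 32)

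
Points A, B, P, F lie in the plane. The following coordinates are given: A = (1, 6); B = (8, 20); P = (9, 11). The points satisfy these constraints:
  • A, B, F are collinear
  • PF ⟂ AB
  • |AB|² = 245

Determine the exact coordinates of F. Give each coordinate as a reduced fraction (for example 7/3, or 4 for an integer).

1. F_x = 23/5  [[A, B, F are collinear ⇒ -14x+7y-28=0] ∩ [PF ⟂ AB ⇒ 7x+14y-217=0]]
2. F_y = 66/5  [[A, B, F are collinear ⇒ -14x+7y-28=0] ∩ [PF ⟂ AB ⇒ 7x+14y-217=0]]
   so F = (23/5, 66/5)

F = (23/5, 66/5)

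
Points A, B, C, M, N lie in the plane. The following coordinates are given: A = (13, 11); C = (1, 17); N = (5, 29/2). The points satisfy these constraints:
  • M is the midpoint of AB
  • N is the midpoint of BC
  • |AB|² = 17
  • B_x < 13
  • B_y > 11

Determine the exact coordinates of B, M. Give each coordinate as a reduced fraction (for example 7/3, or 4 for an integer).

B = (9, 12)
M = (11, 23/2)

1. B_x = 9  [B = 2·N−C = 2·(5, 29/2)−(1, 17)]
2. B_y = 12  [B = 2·N−C = 2·(5, 29/2)−(1, 17)]
   so B = (9, 12)
3. M_x = 11  [2·M = A+B = (13, 11)+(9, 12)]
4. M_y = 23/2  [2·M = A+B = (13, 11)+(9, 12)]
   so M = (11, 23/2)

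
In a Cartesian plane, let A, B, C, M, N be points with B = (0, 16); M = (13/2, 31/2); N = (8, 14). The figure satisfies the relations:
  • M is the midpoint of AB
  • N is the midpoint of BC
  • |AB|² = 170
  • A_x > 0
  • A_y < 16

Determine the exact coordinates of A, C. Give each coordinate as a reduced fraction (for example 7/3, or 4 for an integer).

1. A_x = 13  [A = 2·M−B = 2·(13/2, 31/2)−(0, 16)]
2. A_y = 15  [A = 2·M−B = 2·(13/2, 31/2)−(0, 16)]
   so A = (13, 15)
3. C_x = 16  [C = 2·N−B = 2·(8, 14)−(0, 16)]
4. C_y = 12  [C = 2·N−B = 2·(8, 14)−(0, 16)]
   so C = (16, 12)

A = (13, 15)
C = (16, 12)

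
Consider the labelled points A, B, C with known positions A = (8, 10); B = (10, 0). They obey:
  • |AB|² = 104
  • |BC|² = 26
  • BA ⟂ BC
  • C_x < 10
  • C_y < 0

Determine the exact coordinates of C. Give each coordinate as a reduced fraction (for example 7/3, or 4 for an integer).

1. C_x = 5  [[BA ⟂ BC ⇒ -2x+10y+20=0] ∩ [|C−(10, 0)|²=26]]
2. C_y = -1  [[BA ⟂ BC ⇒ -2x+10y+20=0] ∩ [|C−(10, 0)|²=26]]
   so C = (5, -1)

C = (5, -1)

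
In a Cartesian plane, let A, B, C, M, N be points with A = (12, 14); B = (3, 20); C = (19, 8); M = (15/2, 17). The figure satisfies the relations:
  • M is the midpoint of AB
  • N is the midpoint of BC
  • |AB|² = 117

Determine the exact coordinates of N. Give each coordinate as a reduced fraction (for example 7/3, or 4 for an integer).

N = (11, 14)

1. N_x = 11  [2·N = B+C = (3, 20)+(19, 8)]
2. N_y = 14  [2·N = B+C = (3, 20)+(19, 8)]
   so N = (11, 14)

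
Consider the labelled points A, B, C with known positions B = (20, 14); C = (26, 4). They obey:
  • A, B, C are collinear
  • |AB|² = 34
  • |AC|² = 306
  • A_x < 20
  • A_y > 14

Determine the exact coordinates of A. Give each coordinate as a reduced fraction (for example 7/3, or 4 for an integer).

A = (17, 19)

1. A_x = 17  [[A, B, C are collinear ⇒ 10x+6y-284=0] ∩ [|A−(20, 14)|²=34]]
2. A_y = 19  [[A, B, C are collinear ⇒ 10x+6y-284=0] ∩ [|A−(20, 14)|²=34]]
   so A = (17, 19)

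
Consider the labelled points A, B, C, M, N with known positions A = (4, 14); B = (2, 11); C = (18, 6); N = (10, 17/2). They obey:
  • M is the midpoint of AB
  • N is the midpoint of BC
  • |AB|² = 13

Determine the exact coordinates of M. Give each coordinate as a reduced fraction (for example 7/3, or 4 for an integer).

M = (3, 25/2)

1. M_x = 3  [2·M = A+B = (4, 14)+(2, 11)]
2. M_y = 25/2  [2·M = A+B = (4, 14)+(2, 11)]
   so M = (3, 25/2)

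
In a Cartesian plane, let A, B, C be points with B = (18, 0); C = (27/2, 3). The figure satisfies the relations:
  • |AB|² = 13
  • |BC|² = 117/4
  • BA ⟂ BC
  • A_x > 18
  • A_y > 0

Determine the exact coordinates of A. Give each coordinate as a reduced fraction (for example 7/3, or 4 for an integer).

A = (20, 3)

1. A_x = 20  [[BA ⟂ BC ⇒ -9/2x+3y+81=0] ∩ [|A−(18, 0)|²=13]]
2. A_y = 3  [[BA ⟂ BC ⇒ -9/2x+3y+81=0] ∩ [|A−(18, 0)|²=13]]
   so A = (20, 3)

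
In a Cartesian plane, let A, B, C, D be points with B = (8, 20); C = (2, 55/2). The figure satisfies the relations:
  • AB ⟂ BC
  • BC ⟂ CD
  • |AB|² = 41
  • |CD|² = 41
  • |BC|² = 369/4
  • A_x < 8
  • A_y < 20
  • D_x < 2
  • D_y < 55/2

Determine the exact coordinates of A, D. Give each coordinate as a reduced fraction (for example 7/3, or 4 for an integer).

1. A_x = 3  [[AB ⟂ BC ⇒ 6x-15/2y+102=0] ∩ [|A−(8, 20)|²=41]]
2. A_y = 16  [[AB ⟂ BC ⇒ 6x-15/2y+102=0] ∩ [|A−(8, 20)|²=41]]
   so A = (3, 16)
3. D_x = -3  [[BC ⟂ CD ⇒ -6x+15/2y-777/4=0] ∩ [|D−(2, 55/2)|²=41]]
4. D_y = 47/2  [[BC ⟂ CD ⇒ -6x+15/2y-777/4=0] ∩ [|D−(2, 55/2)|²=41]]
   so D = (-3, 47/2)

A = (3, 16)
D = (-3, 47/2)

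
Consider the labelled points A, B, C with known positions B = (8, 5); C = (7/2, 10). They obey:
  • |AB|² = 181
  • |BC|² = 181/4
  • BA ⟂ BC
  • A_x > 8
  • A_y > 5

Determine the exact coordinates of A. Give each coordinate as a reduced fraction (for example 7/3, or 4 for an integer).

1. A_x = 18  [[BA ⟂ BC ⇒ -9/2x+5y+11=0] ∩ [|A−(8, 5)|²=181]]
2. A_y = 14  [[BA ⟂ BC ⇒ -9/2x+5y+11=0] ∩ [|A−(8, 5)|²=181]]
   so A = (18, 14)

A = (18, 14)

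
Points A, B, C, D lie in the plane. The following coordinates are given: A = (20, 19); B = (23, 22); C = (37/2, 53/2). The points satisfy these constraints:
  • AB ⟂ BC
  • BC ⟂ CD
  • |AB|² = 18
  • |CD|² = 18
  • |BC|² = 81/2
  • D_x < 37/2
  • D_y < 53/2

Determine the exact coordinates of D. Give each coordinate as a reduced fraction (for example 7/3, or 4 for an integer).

1. D_x = 31/2  [[BC ⟂ CD ⇒ -9/2x+9/2y-36=0] ∩ [|D−(37/2, 53/2)|²=18]]
2. D_y = 47/2  [[BC ⟂ CD ⇒ -9/2x+9/2y-36=0] ∩ [|D−(37/2, 53/2)|²=18]]
   so D = (31/2, 47/2)

D = (31/2, 47/2)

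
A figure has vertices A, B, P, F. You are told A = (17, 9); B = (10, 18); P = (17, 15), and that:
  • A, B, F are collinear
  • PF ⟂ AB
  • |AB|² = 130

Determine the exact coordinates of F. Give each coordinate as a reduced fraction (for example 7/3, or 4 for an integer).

1. F_x = 916/65  [[A, B, F are collinear ⇒ -9x-7y+216=0] ∩ [PF ⟂ AB ⇒ -7x+9y-16=0]]
2. F_y = 828/65  [[A, B, F are collinear ⇒ -9x-7y+216=0] ∩ [PF ⟂ AB ⇒ -7x+9y-16=0]]
   so F = (916/65, 828/65)

F = (916/65, 828/65)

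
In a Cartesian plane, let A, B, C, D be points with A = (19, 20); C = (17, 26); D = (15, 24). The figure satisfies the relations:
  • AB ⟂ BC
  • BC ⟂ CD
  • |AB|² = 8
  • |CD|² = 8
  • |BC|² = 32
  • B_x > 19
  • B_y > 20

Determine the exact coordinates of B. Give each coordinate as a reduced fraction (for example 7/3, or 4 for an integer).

B = (21, 22)

1. B_x = 21  [[BC ⟂ CD ⇒ 2x+2y-86=0] ∩ [|B−(19, 20)|²=8]]
2. B_y = 22  [[BC ⟂ CD ⇒ 2x+2y-86=0] ∩ [|B−(19, 20)|²=8]]
   so B = (21, 22)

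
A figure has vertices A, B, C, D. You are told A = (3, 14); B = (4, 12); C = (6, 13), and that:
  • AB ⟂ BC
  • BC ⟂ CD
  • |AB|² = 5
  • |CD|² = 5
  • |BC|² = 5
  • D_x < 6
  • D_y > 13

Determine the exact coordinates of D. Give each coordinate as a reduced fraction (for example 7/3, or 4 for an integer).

D = (5, 15)

1. D_x = 5  [[BC ⟂ CD ⇒ 2x+1y-25=0] ∩ [|D−(6, 13)|²=5]]
2. D_y = 15  [[BC ⟂ CD ⇒ 2x+1y-25=0] ∩ [|D−(6, 13)|²=5]]
   so D = (5, 15)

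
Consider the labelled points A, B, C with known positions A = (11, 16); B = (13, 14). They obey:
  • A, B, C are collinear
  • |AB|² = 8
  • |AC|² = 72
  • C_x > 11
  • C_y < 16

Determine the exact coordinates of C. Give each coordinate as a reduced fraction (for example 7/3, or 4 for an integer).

C = (17, 10)

1. C_x = 17  [[A, B, C are collinear ⇒ 2x+2y-54=0] ∩ [|C−(11, 16)|²=72]]
2. C_y = 10  [[A, B, C are collinear ⇒ 2x+2y-54=0] ∩ [|C−(11, 16)|²=72]]
   so C = (17, 10)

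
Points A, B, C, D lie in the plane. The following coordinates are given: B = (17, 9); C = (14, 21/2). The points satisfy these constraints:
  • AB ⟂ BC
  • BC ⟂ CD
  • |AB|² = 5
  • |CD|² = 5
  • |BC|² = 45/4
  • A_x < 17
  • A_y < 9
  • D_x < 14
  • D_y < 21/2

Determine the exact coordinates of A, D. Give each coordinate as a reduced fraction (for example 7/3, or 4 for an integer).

1. A_x = 16  [[AB ⟂ BC ⇒ 3x-3/2y-75/2=0] ∩ [|A−(17, 9)|²=5]]
2. A_y = 7  [[AB ⟂ BC ⇒ 3x-3/2y-75/2=0] ∩ [|A−(17, 9)|²=5]]
   so A = (16, 7)
3. D_x = 13  [[BC ⟂ CD ⇒ -3x+3/2y+105/4=0] ∩ [|D−(14, 21/2)|²=5]]
4. D_y = 17/2  [[BC ⟂ CD ⇒ -3x+3/2y+105/4=0] ∩ [|D−(14, 21/2)|²=5]]
   so D = (13, 17/2)

A = (16, 7)
D = (13, 17/2)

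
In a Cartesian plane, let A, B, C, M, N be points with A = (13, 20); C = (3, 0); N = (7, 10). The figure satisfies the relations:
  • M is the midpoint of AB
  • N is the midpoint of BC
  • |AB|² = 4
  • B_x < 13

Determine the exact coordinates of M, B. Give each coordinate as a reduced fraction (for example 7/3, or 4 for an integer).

1. B_x = 11  [B = 2·N−C = 2·(7, 10)−(3, 0)]
2. B_y = 20  [B = 2·N−C = 2·(7, 10)−(3, 0)]
   so B = (11, 20)
3. M_x = 12  [2·M = A+B = (13, 20)+(11, 20)]
4. M_y = 20  [2·M = A+B = (13, 20)+(11, 20)]
   so M = (12, 20)

M = (12, 20)
B = (11, 20)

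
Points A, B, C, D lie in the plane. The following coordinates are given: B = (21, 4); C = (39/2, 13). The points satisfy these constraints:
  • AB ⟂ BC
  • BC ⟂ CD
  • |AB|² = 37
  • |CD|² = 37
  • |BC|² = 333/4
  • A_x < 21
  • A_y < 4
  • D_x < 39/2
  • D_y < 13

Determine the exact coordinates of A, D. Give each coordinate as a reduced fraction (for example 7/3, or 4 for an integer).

1. A_x = 15  [[AB ⟂ BC ⇒ 3/2x-9y+9/2=0] ∩ [|A−(21, 4)|²=37]]
2. A_y = 3  [[AB ⟂ BC ⇒ 3/2x-9y+9/2=0] ∩ [|A−(21, 4)|²=37]]
   so A = (15, 3)
3. D_x = 27/2  [[BC ⟂ CD ⇒ -3/2x+9y-351/4=0] ∩ [|D−(39/2, 13)|²=37]]
4. D_y = 12  [[BC ⟂ CD ⇒ -3/2x+9y-351/4=0] ∩ [|D−(39/2, 13)|²=37]]
   so D = (27/2, 12)

A = (15, 3)
D = (27/2, 12)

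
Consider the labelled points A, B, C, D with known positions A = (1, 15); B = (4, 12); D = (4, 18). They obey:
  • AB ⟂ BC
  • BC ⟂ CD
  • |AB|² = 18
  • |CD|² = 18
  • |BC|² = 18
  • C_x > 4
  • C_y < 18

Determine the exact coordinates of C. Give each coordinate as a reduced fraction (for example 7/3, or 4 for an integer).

1. C_x = 7  [[AB ⟂ BC ⇒ 3x-3y+24=0] ∩ [|C−(4, 18)|²=18]]
2. C_y = 15  [[AB ⟂ BC ⇒ 3x-3y+24=0] ∩ [|C−(4, 18)|²=18]]
   so C = (7, 15)

C = (7, 15)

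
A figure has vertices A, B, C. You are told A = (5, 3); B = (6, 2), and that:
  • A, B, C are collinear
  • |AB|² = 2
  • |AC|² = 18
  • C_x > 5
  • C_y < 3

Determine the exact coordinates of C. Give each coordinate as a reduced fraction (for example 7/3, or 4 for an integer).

1. C_x = 8  [[A, B, C are collinear ⇒ 1x+1y-8=0] ∩ [|C−(5, 3)|²=18]]
2. C_y = 0  [[A, B, C are collinear ⇒ 1x+1y-8=0] ∩ [|C−(5, 3)|²=18]]
   so C = (8, 0)

C = (8, 0)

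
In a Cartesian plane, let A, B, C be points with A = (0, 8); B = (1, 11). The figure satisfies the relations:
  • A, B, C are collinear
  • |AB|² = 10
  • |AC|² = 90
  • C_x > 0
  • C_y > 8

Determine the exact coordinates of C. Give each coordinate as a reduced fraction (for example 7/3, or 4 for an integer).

1. C_x = 3  [[A, B, C are collinear ⇒ -3x+1y-8=0] ∩ [|C−(0, 8)|²=90]]
2. C_y = 17  [[A, B, C are collinear ⇒ -3x+1y-8=0] ∩ [|C−(0, 8)|²=90]]
   so C = (3, 17)

C = (3, 17)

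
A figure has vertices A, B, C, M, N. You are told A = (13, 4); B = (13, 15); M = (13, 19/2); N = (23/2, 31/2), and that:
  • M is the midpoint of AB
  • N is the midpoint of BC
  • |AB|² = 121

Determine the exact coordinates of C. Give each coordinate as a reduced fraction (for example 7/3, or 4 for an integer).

1. C_x = 10  [C = 2·N−B = 2·(23/2, 31/2)−(13, 15)]
2. C_y = 16  [C = 2·N−B = 2·(23/2, 31/2)−(13, 15)]
   so C = (10, 16)

C = (10, 16)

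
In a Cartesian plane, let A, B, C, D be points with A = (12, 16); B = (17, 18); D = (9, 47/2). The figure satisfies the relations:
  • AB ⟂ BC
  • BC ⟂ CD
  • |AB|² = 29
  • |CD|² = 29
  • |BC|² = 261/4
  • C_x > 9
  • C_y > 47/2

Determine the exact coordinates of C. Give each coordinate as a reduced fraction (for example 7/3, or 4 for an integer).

C = (14, 51/2)

1. C_x = 14  [[AB ⟂ BC ⇒ 5x+2y-121=0] ∩ [|C−(9, 47/2)|²=29]]
2. C_y = 51/2  [[AB ⟂ BC ⇒ 5x+2y-121=0] ∩ [|C−(9, 47/2)|²=29]]
   so C = (14, 51/2)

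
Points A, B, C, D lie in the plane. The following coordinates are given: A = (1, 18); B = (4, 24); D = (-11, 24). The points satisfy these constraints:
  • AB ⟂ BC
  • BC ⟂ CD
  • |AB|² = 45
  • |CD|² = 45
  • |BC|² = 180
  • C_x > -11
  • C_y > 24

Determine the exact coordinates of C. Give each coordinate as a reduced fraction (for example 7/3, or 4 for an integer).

1. C_x = -8  [[AB ⟂ BC ⇒ 3x+6y-156=0] ∩ [|C−(-11, 24)|²=45]]
2. C_y = 30  [[AB ⟂ BC ⇒ 3x+6y-156=0] ∩ [|C−(-11, 24)|²=45]]
   so C = (-8, 30)

C = (-8, 30)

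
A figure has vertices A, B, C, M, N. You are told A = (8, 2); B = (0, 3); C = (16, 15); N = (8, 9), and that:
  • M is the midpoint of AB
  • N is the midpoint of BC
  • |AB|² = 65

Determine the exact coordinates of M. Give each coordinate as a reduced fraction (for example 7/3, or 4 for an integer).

1. M_x = 4  [2·M = A+B = (8, 2)+(0, 3)]
2. M_y = 5/2  [2·M = A+B = (8, 2)+(0, 3)]
   so M = (4, 5/2)

M = (4, 5/2)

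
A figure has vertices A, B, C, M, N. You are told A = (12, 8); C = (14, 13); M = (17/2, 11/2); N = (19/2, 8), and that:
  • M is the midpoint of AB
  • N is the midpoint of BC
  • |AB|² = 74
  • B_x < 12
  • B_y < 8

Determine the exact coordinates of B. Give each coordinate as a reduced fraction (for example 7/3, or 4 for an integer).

B = (5, 3)

1. B_x = 5  [B = 2·M−A = 2·(17/2, 11/2)−(12, 8)]
2. B_y = 3  [B = 2·M−A = 2·(17/2, 11/2)−(12, 8)]
   so B = (5, 3)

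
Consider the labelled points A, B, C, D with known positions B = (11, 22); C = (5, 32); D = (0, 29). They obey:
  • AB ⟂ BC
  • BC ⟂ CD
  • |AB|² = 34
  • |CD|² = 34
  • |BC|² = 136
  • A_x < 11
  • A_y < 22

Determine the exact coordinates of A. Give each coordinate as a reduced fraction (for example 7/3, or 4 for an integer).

A = (6, 19)

1. A_x = 6  [[AB ⟂ BC ⇒ 6x-10y+154=0] ∩ [|A−(11, 22)|²=34]]
2. A_y = 19  [[AB ⟂ BC ⇒ 6x-10y+154=0] ∩ [|A−(11, 22)|²=34]]
   so A = (6, 19)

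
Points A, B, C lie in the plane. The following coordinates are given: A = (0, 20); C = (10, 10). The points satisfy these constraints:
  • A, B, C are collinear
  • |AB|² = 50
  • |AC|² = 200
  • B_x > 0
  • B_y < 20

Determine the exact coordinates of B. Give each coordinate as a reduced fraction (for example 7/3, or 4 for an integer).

1. B_x = 5  [[A, B, C are collinear ⇒ -10x-10y+200=0] ∩ [|B−(0, 20)|²=50]]
2. B_y = 15  [[A, B, C are collinear ⇒ -10x-10y+200=0] ∩ [|B−(0, 20)|²=50]]
   so B = (5, 15)

B = (5, 15)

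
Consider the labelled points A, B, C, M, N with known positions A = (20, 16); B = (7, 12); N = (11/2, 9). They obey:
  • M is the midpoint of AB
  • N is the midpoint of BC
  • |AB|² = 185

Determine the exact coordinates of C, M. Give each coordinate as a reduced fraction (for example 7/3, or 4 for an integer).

1. M_x = 27/2  [2·M = A+B = (20, 16)+(7, 12)]
2. M_y = 14  [2·M = A+B = (20, 16)+(7, 12)]
   so M = (27/2, 14)
3. C_x = 4  [C = 2·N−B = 2·(11/2, 9)−(7, 12)]
4. C_y = 6  [C = 2·N−B = 2·(11/2, 9)−(7, 12)]
   so C = (4, 6)

C = (4, 6)
M = (27/2, 14)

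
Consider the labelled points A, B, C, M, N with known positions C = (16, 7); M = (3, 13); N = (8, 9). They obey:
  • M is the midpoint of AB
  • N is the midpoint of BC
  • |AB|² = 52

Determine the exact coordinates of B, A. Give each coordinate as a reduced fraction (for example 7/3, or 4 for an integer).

1. B_x = 0  [B = 2·N−C = 2·(8, 9)−(16, 7)]
2. B_y = 11  [B = 2·N−C = 2·(8, 9)−(16, 7)]
   so B = (0, 11)
3. A_x = 6  [A = 2·M−B = 2·(3, 13)−(0, 11)]
4. A_y = 15  [A = 2·M−B = 2·(3, 13)−(0, 11)]
   so A = (6, 15)

B = (0, 11)
A = (6, 15)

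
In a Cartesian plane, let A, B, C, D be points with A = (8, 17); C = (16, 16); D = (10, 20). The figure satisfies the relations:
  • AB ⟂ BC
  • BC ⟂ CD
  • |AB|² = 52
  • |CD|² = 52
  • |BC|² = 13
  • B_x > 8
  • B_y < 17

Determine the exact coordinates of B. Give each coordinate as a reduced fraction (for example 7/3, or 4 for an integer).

1. B_x = 14  [[BC ⟂ CD ⇒ 6x-4y-32=0] ∩ [|B−(8, 17)|²=52]]
2. B_y = 13  [[BC ⟂ CD ⇒ 6x-4y-32=0] ∩ [|B−(8, 17)|²=52]]
   so B = (14, 13)

B = (14, 13)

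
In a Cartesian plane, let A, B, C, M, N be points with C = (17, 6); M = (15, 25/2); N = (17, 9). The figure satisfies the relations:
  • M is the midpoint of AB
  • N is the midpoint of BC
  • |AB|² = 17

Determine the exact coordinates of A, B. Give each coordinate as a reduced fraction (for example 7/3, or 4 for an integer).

1. B_x = 17  [B = 2·N−C = 2·(17, 9)−(17, 6)]
2. B_y = 12  [B = 2·N−C = 2·(17, 9)−(17, 6)]
   so B = (17, 12)
3. A_x = 13  [A = 2·M−B = 2·(15, 25/2)−(17, 12)]
4. A_y = 13  [A = 2·M−B = 2·(15, 25/2)−(17, 12)]
   so A = (13, 13)

A = (13, 13)
B = (17, 12)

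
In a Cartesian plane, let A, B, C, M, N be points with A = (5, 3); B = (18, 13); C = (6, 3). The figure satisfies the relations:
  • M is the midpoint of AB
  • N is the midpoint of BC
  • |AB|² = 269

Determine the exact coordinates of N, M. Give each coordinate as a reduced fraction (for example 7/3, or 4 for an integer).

1. M_x = 23/2  [2·M = A+B = (5, 3)+(18, 13)]
2. M_y = 8  [2·M = A+B = (5, 3)+(18, 13)]
   so M = (23/2, 8)
3. N_x = 12  [2·N = B+C = (18, 13)+(6, 3)]
4. N_y = 8  [2·N = B+C = (18, 13)+(6, 3)]
   so N = (12, 8)

N = (12, 8)
M = (23/2, 8)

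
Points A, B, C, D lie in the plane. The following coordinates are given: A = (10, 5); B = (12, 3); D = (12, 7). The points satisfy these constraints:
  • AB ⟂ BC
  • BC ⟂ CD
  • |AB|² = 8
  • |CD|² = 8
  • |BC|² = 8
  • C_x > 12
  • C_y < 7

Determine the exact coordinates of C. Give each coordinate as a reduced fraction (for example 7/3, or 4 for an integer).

1. C_x = 14  [[AB ⟂ BC ⇒ 2x-2y-18=0] ∩ [|C−(12, 7)|²=8]]
2. C_y = 5  [[AB ⟂ BC ⇒ 2x-2y-18=0] ∩ [|C−(12, 7)|²=8]]
   so C = (14, 5)

C = (14, 5)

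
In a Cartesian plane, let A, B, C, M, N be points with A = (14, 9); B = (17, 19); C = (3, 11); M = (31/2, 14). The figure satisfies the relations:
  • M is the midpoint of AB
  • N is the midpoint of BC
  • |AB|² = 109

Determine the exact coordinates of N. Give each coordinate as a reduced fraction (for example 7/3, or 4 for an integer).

1. N_x = 10  [2·N = B+C = (17, 19)+(3, 11)]
2. N_y = 15  [2·N = B+C = (17, 19)+(3, 11)]
   so N = (10, 15)

N = (10, 15)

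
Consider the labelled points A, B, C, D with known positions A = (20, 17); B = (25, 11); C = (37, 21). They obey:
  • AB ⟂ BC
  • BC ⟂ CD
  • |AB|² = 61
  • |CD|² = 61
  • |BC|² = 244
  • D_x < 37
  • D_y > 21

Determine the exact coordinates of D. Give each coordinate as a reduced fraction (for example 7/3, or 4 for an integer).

D = (32, 27)

1. D_x = 32  [[BC ⟂ CD ⇒ 12x+10y-654=0] ∩ [|D−(37, 21)|²=61]]
2. D_y = 27  [[BC ⟂ CD ⇒ 12x+10y-654=0] ∩ [|D−(37, 21)|²=61]]
   so D = (32, 27)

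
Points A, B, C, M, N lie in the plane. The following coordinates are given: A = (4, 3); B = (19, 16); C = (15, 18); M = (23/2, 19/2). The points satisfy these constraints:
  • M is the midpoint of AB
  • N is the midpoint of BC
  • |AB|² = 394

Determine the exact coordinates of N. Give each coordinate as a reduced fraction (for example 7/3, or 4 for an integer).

N = (17, 17)

1. N_x = 17  [2·N = B+C = (19, 16)+(15, 18)]
2. N_y = 17  [2·N = B+C = (19, 16)+(15, 18)]
   so N = (17, 17)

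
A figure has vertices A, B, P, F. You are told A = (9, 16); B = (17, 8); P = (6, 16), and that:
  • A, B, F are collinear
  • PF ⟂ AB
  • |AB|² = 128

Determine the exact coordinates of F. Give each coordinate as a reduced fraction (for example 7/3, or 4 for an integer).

F = (15/2, 35/2)

1. F_x = 15/2  [[A, B, F are collinear ⇒ 8x+8y-200=0] ∩ [PF ⟂ AB ⇒ 8x-8y+80=0]]
2. F_y = 35/2  [[A, B, F are collinear ⇒ 8x+8y-200=0] ∩ [PF ⟂ AB ⇒ 8x-8y+80=0]]
   so F = (15/2, 35/2)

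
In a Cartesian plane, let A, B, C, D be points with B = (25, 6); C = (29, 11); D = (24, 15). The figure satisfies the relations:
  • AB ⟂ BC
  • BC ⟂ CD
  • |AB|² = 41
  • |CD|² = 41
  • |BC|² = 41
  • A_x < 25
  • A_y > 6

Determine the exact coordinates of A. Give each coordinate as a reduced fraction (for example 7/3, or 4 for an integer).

1. A_x = 20  [[AB ⟂ BC ⇒ -4x-5y+130=0] ∩ [|A−(25, 6)|²=41]]
2. A_y = 10  [[AB ⟂ BC ⇒ -4x-5y+130=0] ∩ [|A−(25, 6)|²=41]]
   so A = (20, 10)

A = (20, 10)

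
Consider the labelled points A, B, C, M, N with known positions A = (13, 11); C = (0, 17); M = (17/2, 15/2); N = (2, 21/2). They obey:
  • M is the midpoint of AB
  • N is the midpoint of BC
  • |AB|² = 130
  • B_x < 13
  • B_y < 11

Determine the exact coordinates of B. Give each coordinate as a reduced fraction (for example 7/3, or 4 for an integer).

1. B_x = 4  [B = 2·M−A = 2·(17/2, 15/2)−(13, 11)]
2. B_y = 4  [B = 2·M−A = 2·(17/2, 15/2)−(13, 11)]
   so B = (4, 4)

B = (4, 4)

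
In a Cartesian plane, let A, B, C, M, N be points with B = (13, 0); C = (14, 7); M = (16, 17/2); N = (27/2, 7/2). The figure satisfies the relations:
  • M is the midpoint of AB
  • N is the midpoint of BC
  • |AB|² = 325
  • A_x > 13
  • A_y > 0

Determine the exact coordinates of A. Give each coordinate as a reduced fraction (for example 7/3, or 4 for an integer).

1. A_x = 19  [A = 2·M−B = 2·(16, 17/2)−(13, 0)]
2. A_y = 17  [A = 2·M−B = 2·(16, 17/2)−(13, 0)]
   so A = (19, 17)

A = (19, 17)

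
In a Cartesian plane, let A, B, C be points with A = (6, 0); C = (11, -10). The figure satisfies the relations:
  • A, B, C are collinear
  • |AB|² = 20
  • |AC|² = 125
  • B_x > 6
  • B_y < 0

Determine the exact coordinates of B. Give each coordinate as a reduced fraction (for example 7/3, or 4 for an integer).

1. B_x = 8  [[A, B, C are collinear ⇒ -10x-5y+60=0] ∩ [|B−(6, 0)|²=20]]
2. B_y = -4  [[A, B, C are collinear ⇒ -10x-5y+60=0] ∩ [|B−(6, 0)|²=20]]
   so B = (8, -4)

B = (8, -4)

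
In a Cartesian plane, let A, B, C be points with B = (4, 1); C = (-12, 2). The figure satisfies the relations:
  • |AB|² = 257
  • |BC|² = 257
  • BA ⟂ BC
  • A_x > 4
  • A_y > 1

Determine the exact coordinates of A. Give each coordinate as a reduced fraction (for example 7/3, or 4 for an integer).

A = (5, 17)

1. A_x = 5  [[BA ⟂ BC ⇒ -16x+1y+63=0] ∩ [|A−(4, 1)|²=257]]
2. A_y = 17  [[BA ⟂ BC ⇒ -16x+1y+63=0] ∩ [|A−(4, 1)|²=257]]
   so A = (5, 17)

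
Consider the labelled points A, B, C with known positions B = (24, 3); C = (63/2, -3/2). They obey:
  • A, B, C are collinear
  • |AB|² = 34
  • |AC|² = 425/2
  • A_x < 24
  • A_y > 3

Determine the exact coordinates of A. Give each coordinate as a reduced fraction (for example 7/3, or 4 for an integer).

A = (19, 6)

1. A_x = 19  [[A, B, C are collinear ⇒ 9/2x+15/2y-261/2=0] ∩ [|A−(24, 3)|²=34]]
2. A_y = 6  [[A, B, C are collinear ⇒ 9/2x+15/2y-261/2=0] ∩ [|A−(24, 3)|²=34]]
   so A = (19, 6)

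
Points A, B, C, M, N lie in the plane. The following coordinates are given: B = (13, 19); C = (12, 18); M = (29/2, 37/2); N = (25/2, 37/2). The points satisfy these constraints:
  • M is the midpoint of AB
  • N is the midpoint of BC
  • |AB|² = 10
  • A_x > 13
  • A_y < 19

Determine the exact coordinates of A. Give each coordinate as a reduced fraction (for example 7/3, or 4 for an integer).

A = (16, 18)

1. A_x = 16  [A = 2·M−B = 2·(29/2, 37/2)−(13, 19)]
2. A_y = 18  [A = 2·M−B = 2·(29/2, 37/2)−(13, 19)]
   so A = (16, 18)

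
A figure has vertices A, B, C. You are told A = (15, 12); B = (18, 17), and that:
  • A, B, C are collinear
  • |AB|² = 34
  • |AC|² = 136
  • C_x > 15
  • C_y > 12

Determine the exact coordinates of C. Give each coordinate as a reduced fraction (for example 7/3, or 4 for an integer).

C = (21, 22)

1. C_x = 21  [[A, B, C are collinear ⇒ -5x+3y+39=0] ∩ [|C−(15, 12)|²=136]]
2. C_y = 22  [[A, B, C are collinear ⇒ -5x+3y+39=0] ∩ [|C−(15, 12)|²=136]]
   so C = (21, 22)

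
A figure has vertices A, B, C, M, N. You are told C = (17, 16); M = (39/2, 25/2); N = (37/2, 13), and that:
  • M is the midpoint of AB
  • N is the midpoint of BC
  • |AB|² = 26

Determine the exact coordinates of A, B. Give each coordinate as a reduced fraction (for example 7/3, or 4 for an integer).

1. B_x = 20  [B = 2·N−C = 2·(37/2, 13)−(17, 16)]
2. B_y = 10  [B = 2·N−C = 2·(37/2, 13)−(17, 16)]
   so B = (20, 10)
3. A_x = 19  [A = 2·M−B = 2·(39/2, 25/2)−(20, 10)]
4. A_y = 15  [A = 2·M−B = 2·(39/2, 25/2)−(20, 10)]
   so A = (19, 15)

A = (19, 15)
B = (20, 10)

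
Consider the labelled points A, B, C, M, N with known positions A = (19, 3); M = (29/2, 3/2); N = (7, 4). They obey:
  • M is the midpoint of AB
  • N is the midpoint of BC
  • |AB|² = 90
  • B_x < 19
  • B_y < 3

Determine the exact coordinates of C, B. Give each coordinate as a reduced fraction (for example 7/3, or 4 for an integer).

C = (4, 8)
B = (10, 0)

1. B_x = 10  [B = 2·M−A = 2·(29/2, 3/2)−(19, 3)]
2. B_y = 0  [B = 2·M−A = 2·(29/2, 3/2)−(19, 3)]
   so B = (10, 0)
3. C_x = 4  [C = 2·N−B = 2·(7, 4)−(10, 0)]
4. C_y = 8  [C = 2·N−B = 2·(7, 4)−(10, 0)]
   so C = (4, 8)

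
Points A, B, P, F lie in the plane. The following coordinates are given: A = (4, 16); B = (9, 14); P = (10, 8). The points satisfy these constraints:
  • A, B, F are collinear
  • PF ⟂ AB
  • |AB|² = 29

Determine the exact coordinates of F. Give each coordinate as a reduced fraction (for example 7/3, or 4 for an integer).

F = (346/29, 372/29)

1. F_x = 346/29  [[A, B, F are collinear ⇒ 2x+5y-88=0] ∩ [PF ⟂ AB ⇒ 5x-2y-34=0]]
2. F_y = 372/29  [[A, B, F are collinear ⇒ 2x+5y-88=0] ∩ [PF ⟂ AB ⇒ 5x-2y-34=0]]
   so F = (346/29, 372/29)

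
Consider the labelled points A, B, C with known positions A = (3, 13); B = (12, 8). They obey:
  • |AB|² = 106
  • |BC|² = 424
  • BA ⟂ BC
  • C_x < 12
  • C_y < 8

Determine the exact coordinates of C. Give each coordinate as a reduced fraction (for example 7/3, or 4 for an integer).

1. C_x = 2  [[BA ⟂ BC ⇒ -9x+5y+68=0] ∩ [|C−(12, 8)|²=424]]
2. C_y = -10  [[BA ⟂ BC ⇒ -9x+5y+68=0] ∩ [|C−(12, 8)|²=424]]
   so C = (2, -10)

C = (2, -10)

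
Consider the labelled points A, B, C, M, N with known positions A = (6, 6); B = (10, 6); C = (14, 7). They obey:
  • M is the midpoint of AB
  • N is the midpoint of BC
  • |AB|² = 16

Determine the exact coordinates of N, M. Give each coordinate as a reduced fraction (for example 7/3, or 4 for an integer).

1. M_x = 8  [2·M = A+B = (6, 6)+(10, 6)]
2. M_y = 6  [2·M = A+B = (6, 6)+(10, 6)]
   so M = (8, 6)
3. N_x = 12  [2·N = B+C = (10, 6)+(14, 7)]
4. N_y = 13/2  [2·N = B+C = (10, 6)+(14, 7)]
   so N = (12, 13/2)

N = (12, 13/2)
M = (8, 6)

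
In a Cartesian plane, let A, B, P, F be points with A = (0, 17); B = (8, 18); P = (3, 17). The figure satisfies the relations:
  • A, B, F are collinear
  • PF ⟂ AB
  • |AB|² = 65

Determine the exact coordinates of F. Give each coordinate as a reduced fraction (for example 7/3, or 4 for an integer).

F = (192/65, 1129/65)

1. F_x = 192/65  [[A, B, F are collinear ⇒ -1x+8y-136=0] ∩ [PF ⟂ AB ⇒ 8x+1y-41=0]]
2. F_y = 1129/65  [[A, B, F are collinear ⇒ -1x+8y-136=0] ∩ [PF ⟂ AB ⇒ 8x+1y-41=0]]
   so F = (192/65, 1129/65)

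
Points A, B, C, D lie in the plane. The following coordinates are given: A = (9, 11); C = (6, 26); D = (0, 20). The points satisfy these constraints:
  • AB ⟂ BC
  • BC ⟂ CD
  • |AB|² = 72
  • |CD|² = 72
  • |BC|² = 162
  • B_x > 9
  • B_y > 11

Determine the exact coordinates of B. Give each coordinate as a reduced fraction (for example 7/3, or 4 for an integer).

B = (15, 17)

1. B_x = 15  [[BC ⟂ CD ⇒ 6x+6y-192=0] ∩ [|B−(9, 11)|²=72]]
2. B_y = 17  [[BC ⟂ CD ⇒ 6x+6y-192=0] ∩ [|B−(9, 11)|²=72]]
   so B = (15, 17)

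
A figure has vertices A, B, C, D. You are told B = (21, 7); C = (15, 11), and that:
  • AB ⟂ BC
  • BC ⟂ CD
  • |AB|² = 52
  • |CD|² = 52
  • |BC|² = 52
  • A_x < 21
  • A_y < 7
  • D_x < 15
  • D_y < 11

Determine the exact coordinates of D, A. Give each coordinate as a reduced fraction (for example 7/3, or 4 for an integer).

1. D_x = 11  [[BC ⟂ CD ⇒ -6x+4y+46=0] ∩ [|D−(15, 11)|²=52]]
2. D_y = 5  [[BC ⟂ CD ⇒ -6x+4y+46=0] ∩ [|D−(15, 11)|²=52]]
   so D = (11, 5)
3. A_x = 17  [[AB ⟂ BC ⇒ 6x-4y-98=0] ∩ [|A−(21, 7)|²=52]]
4. A_y = 1  [[AB ⟂ BC ⇒ 6x-4y-98=0] ∩ [|A−(21, 7)|²=52]]
   so A = (17, 1)

D = (11, 5)
A = (17, 1)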